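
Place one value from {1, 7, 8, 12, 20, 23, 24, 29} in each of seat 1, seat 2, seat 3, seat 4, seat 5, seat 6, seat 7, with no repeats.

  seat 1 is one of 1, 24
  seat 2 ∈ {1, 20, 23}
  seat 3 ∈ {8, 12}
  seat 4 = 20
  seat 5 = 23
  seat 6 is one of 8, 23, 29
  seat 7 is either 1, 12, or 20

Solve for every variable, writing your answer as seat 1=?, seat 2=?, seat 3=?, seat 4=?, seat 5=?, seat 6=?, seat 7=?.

seat 4 has just one choice, so seat 4 = 20. Remove 20 from seat 2, seat 7.
seat 5 must be 23 (only option left). Eliminate 23 elsewhere: seat 2, seat 6.
seat 2's domain is down to {1}, so seat 2 = 1. Strike 1 from seat 1, seat 7.
seat 7 must be 12 (only option left). So seat 3 can't be 12.
seat 1 has just one choice, so seat 1 = 24.
seat 3 has just one choice, so seat 3 = 8. Strike 8 from seat 6.
seat 6's domain is down to {29}, so seat 6 = 29.

seat 1=24, seat 2=1, seat 3=8, seat 4=20, seat 5=23, seat 6=29, seat 7=12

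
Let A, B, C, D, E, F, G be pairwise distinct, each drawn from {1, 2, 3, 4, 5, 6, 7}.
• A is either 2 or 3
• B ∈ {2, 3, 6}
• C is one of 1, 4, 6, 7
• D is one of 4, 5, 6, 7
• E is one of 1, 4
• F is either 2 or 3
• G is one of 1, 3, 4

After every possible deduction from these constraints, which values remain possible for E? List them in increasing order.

1, 4

The 7 variables together cover exactly {1, 2, 3, 4, 5, 6, 7} — 7 values for 7 variables — and 5 appears only in D's list, so D = 5.
The 6 still-open variables draw from only 6 values {1, 2, 3, 4, 6, 7}, so each is used; only C can be 7, hence C = 7.
The 5 still-open variables draw from only 5 values {1, 2, 3, 4, 6}, so each is used; only B can be 6, hence B = 6.
A and F between them cover only {2, 3} — a naked pair. Remove those values from G.
No further eliminations apply; E can still be any of 1, 4.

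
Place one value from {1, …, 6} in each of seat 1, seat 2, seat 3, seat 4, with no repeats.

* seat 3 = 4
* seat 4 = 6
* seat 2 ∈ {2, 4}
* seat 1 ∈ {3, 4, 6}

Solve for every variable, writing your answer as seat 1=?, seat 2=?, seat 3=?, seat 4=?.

seat 3 must be 4 (only option left). Strike 4 from seat 1, seat 2.
seat 4 has just one choice, so seat 4 = 6. Strike 6 from seat 1.
seat 1 must be 3 (only option left).
seat 2's domain is down to {2}, so seat 2 = 2.

seat 1=3, seat 2=2, seat 3=4, seat 4=6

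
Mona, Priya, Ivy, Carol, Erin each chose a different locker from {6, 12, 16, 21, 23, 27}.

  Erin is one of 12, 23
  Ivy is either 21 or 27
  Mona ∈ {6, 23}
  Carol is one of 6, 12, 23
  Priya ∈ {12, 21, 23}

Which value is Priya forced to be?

Among the 5 variables, 27 fits only Ivy (and all 5 values in {6, 12, 21, 23, 27} must be used), so Ivy = 27.
The 4 still-open variables draw from only 4 values {6, 12, 21, 23}, so each is used; only Priya can be 21, hence Priya = 21.

21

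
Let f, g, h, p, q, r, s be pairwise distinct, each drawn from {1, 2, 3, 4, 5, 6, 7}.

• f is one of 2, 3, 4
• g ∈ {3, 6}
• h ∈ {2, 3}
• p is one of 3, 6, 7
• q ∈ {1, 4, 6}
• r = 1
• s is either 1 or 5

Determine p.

7

r has just one choice, so r = 1. So q, s can't be 1.
That leaves s = 5.
The 5 still-open variables draw from only 5 values {2, 3, 4, 6, 7}, so each is used; only p can be 7, hence p = 7.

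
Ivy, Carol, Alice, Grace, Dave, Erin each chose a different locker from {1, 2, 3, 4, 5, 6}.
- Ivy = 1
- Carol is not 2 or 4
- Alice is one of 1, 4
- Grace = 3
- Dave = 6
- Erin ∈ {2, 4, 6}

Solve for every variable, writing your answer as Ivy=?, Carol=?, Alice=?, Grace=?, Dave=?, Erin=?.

Ivy must be 1 (only option left). Strike 1 from Carol, Alice.
Alice's domain is down to {4}, so Alice = 4. Remove 4 from Erin.
Grace's domain is down to {3}, so Grace = 3. Eliminate 3 elsewhere: Carol.
Dave has just one choice, so Dave = 6. Strike 6 from Carol, Erin.
That leaves Erin = 2.
Carol must be 5 (only option left).

Ivy=1, Carol=5, Alice=4, Grace=3, Dave=6, Erin=2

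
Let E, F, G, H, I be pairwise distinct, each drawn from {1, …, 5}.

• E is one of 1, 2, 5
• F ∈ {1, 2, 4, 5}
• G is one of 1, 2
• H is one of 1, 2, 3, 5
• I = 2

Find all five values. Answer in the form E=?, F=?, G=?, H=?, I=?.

E=5, F=4, G=1, H=3, I=2

I's domain is down to {2}, so I = 2. Remove 2 from E, F, G, H.
G has just one choice, so G = 1. Strike 1 from E, F, H.
E has just one choice, so E = 5. So F, H can't be 5.
F's domain is down to {4}, so F = 4.
H must be 3 (only option left).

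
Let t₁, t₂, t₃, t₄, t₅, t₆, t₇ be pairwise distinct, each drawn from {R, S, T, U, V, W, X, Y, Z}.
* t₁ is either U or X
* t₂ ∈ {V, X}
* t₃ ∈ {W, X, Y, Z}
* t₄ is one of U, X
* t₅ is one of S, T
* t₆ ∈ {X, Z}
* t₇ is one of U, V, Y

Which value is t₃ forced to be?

t₁ and t₄ between them cover only {U, X} — a naked pair. Remove those values from t₂, t₃, t₆, t₇.
t₂ must be V (only option left). Remove V from t₇.
t₆ has just one choice, so t₆ = Z. Eliminate Z elsewhere: t₃.
That leaves t₇ = Y. So t₃ can't be Y.
So t₃ = W.

W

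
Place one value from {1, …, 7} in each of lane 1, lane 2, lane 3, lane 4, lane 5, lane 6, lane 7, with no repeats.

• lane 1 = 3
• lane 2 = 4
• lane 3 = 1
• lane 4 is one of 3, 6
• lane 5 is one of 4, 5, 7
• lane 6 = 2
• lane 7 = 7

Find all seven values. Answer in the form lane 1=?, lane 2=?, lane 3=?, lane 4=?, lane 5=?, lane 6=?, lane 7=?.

lane 1 has just one choice, so lane 1 = 3. Strike 3 from lane 4.
lane 2 has just one choice, so lane 2 = 4. So lane 5 can't be 4.
lane 3 must be 1 (only option left).
That leaves lane 4 = 6.
lane 6 has just one choice, so lane 6 = 2.
That leaves lane 7 = 7. Strike 7 from lane 5.
That leaves lane 5 = 5.

lane 1=3, lane 2=4, lane 3=1, lane 4=6, lane 5=5, lane 6=2, lane 7=7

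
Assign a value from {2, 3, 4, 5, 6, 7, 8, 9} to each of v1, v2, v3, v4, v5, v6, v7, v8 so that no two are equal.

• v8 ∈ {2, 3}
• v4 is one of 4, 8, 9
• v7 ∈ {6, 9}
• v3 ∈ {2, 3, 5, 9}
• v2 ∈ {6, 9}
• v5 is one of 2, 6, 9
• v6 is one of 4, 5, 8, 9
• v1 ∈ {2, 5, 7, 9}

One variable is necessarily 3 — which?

v8

The 8 variables together cover exactly {2, 3, 4, 5, 6, 7, 8, 9} — 8 values for 8 variables — and 7 appears only in v1's list, so v1 = 7.
The 2 variables v2 and v7 are confined to {6, 9}, which locks those values in; drop them from v3, v4, v5, v6.
v5's domain is down to {2}, so v5 = 2. Eliminate 2 elsewhere: v3, v8.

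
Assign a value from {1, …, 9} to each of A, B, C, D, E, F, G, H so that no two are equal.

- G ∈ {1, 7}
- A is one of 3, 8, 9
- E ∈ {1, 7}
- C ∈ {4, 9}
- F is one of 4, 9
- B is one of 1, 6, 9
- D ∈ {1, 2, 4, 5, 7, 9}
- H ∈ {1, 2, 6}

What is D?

The 2 variables C and F are confined to {4, 9}, which locks those values in; drop them from A, B, D.
E and G between them cover only {1, 7} — a naked pair. Remove those values from B, D, H.
B has just one choice, so B = 6. Eliminate 6 elsewhere: H.
That leaves H = 2. So D can't be 2.
So D = 5.

5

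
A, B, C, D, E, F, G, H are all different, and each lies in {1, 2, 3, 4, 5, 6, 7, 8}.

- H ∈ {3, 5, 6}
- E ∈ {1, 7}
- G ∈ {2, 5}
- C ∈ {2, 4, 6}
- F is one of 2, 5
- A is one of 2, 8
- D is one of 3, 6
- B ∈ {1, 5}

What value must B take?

The 8 variables together cover exactly {1, 2, 3, 4, 5, 6, 7, 8} — 8 values for 8 variables — and 4 appears only in C's list, so C = 4.
Among the 7 still-open variables, 7 fits only E (and all 7 values in {1, 2, 3, 5, 6, 7, 8} must be used), so E = 7.
The 6 still-open variables together cover exactly {1, 2, 3, 5, 6, 8} — 6 values for 6 variables — and 1 appears only in B's list, so B = 1.

1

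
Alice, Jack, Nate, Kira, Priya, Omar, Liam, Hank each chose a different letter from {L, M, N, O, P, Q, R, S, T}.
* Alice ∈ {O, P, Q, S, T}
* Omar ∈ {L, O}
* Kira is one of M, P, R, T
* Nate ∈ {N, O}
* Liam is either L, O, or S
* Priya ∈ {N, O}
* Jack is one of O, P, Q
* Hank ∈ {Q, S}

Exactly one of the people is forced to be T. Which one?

Alice

The 2 variables Nate and Priya are confined to {N, O}, which locks those values in; drop them from Alice, Jack, Omar, Liam.
Omar has just one choice, so Omar = L. Eliminate L elsewhere: Liam.
Liam's domain is down to {S}, so Liam = S. So Alice, Hank can't be S.
That leaves Hank = Q. Remove Q from Alice, Jack.
Jack has just one choice, so Jack = P. Eliminate P elsewhere: Alice, Kira.
So T goes to Alice.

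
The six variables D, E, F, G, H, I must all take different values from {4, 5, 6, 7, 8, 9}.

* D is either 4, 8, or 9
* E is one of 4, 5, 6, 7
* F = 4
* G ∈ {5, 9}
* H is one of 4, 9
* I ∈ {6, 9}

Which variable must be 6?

I

F's domain is down to {4}, so F = 4. So D, E, H can't be 4.
H must be 9 (only option left). Remove 9 from D, G, I.
So 6 goes to I.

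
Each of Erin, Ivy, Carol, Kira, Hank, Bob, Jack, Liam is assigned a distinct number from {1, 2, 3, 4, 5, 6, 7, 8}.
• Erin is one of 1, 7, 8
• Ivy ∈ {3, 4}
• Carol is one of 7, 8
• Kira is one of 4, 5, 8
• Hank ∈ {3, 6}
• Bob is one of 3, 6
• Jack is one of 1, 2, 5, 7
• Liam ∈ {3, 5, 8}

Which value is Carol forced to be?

7

Among the 8 variables, 2 fits only Jack (and all 8 values in {1, 2, 3, 4, 5, 6, 7, 8} must be used), so Jack = 2.
The 7 still-open variables together cover exactly {1, 3, 4, 5, 6, 7, 8} — 7 values for 7 variables — and 1 appears only in Erin's list, so Erin = 1.
The 6 still-open variables together cover exactly {3, 4, 5, 6, 7, 8} — 6 values for 6 variables — and 7 appears only in Carol's list, so Carol = 7.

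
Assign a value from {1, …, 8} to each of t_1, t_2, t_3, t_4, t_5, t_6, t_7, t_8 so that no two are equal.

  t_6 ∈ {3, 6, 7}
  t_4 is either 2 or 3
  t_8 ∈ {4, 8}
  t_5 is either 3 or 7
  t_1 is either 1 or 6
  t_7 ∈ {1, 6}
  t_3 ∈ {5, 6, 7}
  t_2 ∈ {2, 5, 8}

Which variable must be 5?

t_3

The 8 variables together cover exactly {1, 2, 3, 4, 5, 6, 7, 8} — 8 values for 8 variables — and 4 appears only in t_8's list, so t_8 = 4.
Among the 7 still-open variables, 8 fits only t_2 (and all 7 values in {1, 2, 3, 5, 6, 7, 8} must be used), so t_2 = 8.
The 6 still-open variables draw from only 6 values {1, 2, 3, 5, 6, 7}, so each is used; only t_4 can be 2, hence t_4 = 2.
Among the 5 still-open variables, 5 fits only t_3 (and all 5 values in {1, 3, 5, 6, 7} must be used), so t_3 = 5.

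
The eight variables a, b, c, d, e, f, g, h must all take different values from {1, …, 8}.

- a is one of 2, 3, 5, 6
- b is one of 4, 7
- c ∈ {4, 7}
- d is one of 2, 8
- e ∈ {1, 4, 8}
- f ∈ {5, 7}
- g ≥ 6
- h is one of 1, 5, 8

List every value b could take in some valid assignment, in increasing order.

The 8 variables together cover exactly {1, 2, 3, 4, 5, 6, 7, 8} — 8 values for 8 variables — and 3 appears only in a's list, so a = 3.
The 7 still-open variables together cover exactly {1, 2, 4, 5, 6, 7, 8} — 7 values for 7 variables — and 2 appears only in d's list, so d = 2.
The 6 still-open variables together cover exactly {1, 4, 5, 6, 7, 8} — 6 values for 6 variables — and 6 appears only in g's list, so g = 6.
b and c share exactly the 2 values {4, 7}; by pigeonhole those values go to them, so strike 4, 7 from e, f.
That leaves f = 5. So h can't be 5.
No further eliminations apply; b can still be any of 4, 7.

4, 7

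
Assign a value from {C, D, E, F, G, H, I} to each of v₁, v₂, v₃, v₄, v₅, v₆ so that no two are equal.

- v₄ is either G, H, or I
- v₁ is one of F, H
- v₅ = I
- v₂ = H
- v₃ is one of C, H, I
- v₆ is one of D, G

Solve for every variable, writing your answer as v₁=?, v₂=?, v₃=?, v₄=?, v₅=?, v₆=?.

v₁=F, v₂=H, v₃=C, v₄=G, v₅=I, v₆=D

v₂ has just one choice, so v₂ = H. Eliminate H elsewhere: v₁, v₃, v₄.
v₅ must be I (only option left). Eliminate I elsewhere: v₃, v₄.
v₁ must be F (only option left).
That leaves v₃ = C.
v₄ must be G (only option left). Remove G from v₆.
v₆ must be D (only option left).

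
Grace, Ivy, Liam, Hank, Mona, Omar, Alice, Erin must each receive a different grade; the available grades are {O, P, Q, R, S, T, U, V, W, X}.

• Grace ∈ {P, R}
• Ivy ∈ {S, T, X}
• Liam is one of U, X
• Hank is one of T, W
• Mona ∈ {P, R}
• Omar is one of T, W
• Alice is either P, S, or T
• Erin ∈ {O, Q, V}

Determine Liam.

U

The 2 variables Grace and Mona are confined to {P, R}, which locks those values in; drop them from Alice.
Hank and Omar between them cover only {T, W} — a naked pair. Remove those values from Ivy, Alice.
Alice has just one choice, so Alice = S. So Ivy can't be S.
That leaves Ivy = X. Eliminate X elsewhere: Liam.
So Liam = U.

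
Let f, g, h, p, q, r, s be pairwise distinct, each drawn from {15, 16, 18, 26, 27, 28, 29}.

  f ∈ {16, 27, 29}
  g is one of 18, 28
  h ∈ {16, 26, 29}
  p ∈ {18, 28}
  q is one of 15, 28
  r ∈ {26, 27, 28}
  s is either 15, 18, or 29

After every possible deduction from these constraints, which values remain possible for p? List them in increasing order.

g and p share exactly the 2 values {18, 28}; by pigeonhole those values go to them, so strike 18, 28 from q, r, s.
q must be 15 (only option left). Eliminate 15 elsewhere: s.
s's domain is down to {29}, so s = 29. Remove 29 from f, h.
No further eliminations apply; p can still be any of 18, 28.

18, 28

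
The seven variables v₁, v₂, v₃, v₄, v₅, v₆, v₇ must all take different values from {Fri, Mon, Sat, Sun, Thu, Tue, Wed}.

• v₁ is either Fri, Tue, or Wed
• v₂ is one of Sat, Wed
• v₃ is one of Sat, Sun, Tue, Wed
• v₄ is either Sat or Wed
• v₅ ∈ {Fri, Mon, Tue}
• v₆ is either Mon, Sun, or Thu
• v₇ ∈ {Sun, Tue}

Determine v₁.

Among the 7 variables, Thu fits only v₆ (and all 7 values in {Fri, Mon, Sat, Sun, Thu, Tue, Wed} must be used), so v₆ = Thu.
Among the 6 still-open variables, Mon fits only v₅ (and all 6 values in {Fri, Mon, Sat, Sun, Tue, Wed} must be used), so v₅ = Mon.
The 5 still-open variables draw from only 5 values {Fri, Sat, Sun, Tue, Wed}, so each is used; only v₁ can be Fri, hence v₁ = Fri.

Fri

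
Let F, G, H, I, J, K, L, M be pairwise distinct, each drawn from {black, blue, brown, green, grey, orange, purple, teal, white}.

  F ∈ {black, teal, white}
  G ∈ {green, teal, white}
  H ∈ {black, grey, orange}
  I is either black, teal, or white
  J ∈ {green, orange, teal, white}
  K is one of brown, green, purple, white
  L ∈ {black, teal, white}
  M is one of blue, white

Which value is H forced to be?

grey

F, I, L share exactly the 3 values {black, teal, white}; by pigeonhole those values go to them, so strike black, teal, white from G, H, J, K, M.
G has just one choice, so G = green. Strike green from J, K.
J has just one choice, so J = orange. Remove orange from H.
So H = grey.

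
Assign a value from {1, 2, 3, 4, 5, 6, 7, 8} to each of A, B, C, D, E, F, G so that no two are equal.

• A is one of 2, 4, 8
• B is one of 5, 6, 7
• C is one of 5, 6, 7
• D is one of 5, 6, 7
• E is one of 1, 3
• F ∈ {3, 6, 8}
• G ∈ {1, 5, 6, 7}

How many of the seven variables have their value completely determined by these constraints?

B, C, D share exactly the 3 values {5, 6, 7}; by pigeonhole those values go to them, so strike 5, 6, 7 from F, G.
G has just one choice, so G = 1. Strike 1 from E.
E has just one choice, so E = 3. Eliminate 3 elsewhere: F.
F has just one choice, so F = 8. Strike 8 from A.
Determined: E=3, F=8, G=1. The other variables each still have more than one consistent value. That makes 3.

3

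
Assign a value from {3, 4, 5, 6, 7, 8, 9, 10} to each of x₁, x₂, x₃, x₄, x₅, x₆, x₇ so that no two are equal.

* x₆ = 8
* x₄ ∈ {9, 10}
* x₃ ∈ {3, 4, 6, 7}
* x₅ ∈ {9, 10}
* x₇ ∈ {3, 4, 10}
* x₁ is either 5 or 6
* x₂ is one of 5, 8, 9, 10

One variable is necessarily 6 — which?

x₁

x₆'s domain is down to {8}, so x₆ = 8. Strike 8 from x₂.
The 2 variables x₄ and x₅ are confined to {9, 10}, which locks those values in; drop them from x₂, x₇.
x₂ has just one choice, so x₂ = 5. Remove 5 from x₁.
So 6 goes to x₁.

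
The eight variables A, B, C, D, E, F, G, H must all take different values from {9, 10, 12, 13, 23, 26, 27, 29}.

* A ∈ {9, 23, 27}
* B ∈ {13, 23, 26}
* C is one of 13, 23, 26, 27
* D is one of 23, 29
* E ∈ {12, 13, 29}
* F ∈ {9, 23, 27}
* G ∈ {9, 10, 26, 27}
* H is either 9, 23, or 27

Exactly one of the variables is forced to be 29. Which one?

The 8 variables together cover exactly {9, 10, 12, 13, 23, 26, 27, 29} — 8 values for 8 variables — and 10 appears only in G's list, so G = 10.
Among the 7 still-open variables, 12 fits only E (and all 7 values in {9, 12, 13, 23, 26, 27, 29} must be used), so E = 12.
The 6 still-open variables draw from only 6 values {9, 13, 23, 26, 27, 29}, so each is used; only D can be 29, hence D = 29.

D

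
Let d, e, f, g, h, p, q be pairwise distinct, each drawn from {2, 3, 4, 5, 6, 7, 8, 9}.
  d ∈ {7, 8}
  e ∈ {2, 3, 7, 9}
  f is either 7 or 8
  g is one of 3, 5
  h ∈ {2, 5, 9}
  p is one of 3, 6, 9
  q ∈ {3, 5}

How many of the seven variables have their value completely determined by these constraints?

The 7 variables together cover exactly {2, 3, 5, 6, 7, 8, 9} — 7 values for 7 variables — and 6 appears only in p's list, so p = 6.
d and f between them cover only {7, 8} — a naked pair. Remove those values from e.
The 2 variables g and q are confined to {3, 5}, which locks those values in; drop them from e, h.
Determined: p=6. The other variables each still have more than one consistent value. That makes 1.

1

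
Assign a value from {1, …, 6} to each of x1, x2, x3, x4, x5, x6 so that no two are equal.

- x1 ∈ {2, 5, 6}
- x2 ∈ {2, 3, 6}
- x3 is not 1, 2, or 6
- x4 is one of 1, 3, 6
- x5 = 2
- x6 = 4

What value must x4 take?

x5 must be 2 (only option left). So x1, x2 can't be 2.
x6 must be 4 (only option left). So x3 can't be 4.
The 4 still-open variables draw from only 4 values {1, 3, 5, 6}, so each is used; only x4 can be 1, hence x4 = 1.

1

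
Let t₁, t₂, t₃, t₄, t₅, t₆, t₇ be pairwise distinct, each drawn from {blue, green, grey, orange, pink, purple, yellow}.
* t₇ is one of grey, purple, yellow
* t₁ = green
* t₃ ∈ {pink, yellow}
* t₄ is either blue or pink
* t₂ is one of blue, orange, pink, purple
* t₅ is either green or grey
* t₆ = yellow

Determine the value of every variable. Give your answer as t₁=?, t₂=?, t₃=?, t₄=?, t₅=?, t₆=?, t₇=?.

t₁ must be green (only option left). So t₅ can't be green.
t₅ must be grey (only option left). Strike grey from t₇.
t₆ must be yellow (only option left). So t₃, t₇ can't be yellow.
t₇'s domain is down to {purple}, so t₇ = purple. Remove purple from t₂.
That leaves t₃ = pink. Strike pink from t₂, t₄.
That leaves t₄ = blue. So t₂ can't be blue.
t₂ must be orange (only option left).

t₁=green, t₂=orange, t₃=pink, t₄=blue, t₅=grey, t₆=yellow, t₇=purple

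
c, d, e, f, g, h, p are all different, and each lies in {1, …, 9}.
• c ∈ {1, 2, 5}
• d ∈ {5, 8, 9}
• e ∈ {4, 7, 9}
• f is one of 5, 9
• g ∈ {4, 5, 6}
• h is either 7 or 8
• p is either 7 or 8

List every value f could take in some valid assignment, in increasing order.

h and p share exactly the 2 values {7, 8}; by pigeonhole those values go to them, so strike 7, 8 from d, e.
d and f between them cover only {5, 9} — a naked pair. Remove those values from c, e, g.
e must be 4 (only option left). Strike 4 from g.
g must be 6 (only option left).
No further eliminations apply; f can still be any of 5, 9.

5, 9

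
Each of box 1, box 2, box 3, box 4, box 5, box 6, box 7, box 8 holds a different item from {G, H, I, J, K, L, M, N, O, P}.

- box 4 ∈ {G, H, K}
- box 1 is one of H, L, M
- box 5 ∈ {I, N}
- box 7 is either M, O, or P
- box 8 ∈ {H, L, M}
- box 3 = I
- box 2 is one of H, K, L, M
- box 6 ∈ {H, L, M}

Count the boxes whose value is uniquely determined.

box 3 must be I (only option left). Strike I from box 5.
box 5 has just one choice, so box 5 = N.
box 1, box 6, box 8 share exactly the 3 values {H, L, M}; by pigeonhole those values go to them, so strike H, L, M from box 2, box 4, box 7.
That leaves box 2 = K. So box 4 can't be K.
That leaves box 4 = G.
Determined: box 2=K, box 3=I, box 4=G, box 5=N. The other boxes each still have more than one consistent value. That makes 4.

4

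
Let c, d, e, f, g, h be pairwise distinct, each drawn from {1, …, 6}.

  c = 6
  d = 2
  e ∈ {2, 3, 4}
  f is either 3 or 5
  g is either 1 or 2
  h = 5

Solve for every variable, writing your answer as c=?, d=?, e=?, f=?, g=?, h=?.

c=6, d=2, e=4, f=3, g=1, h=5

c has just one choice, so c = 6.
d must be 2 (only option left). Eliminate 2 elsewhere: e, g.
That leaves g = 1.
h has just one choice, so h = 5. Strike 5 from f.
That leaves f = 3. So e can't be 3.
e's domain is down to {4}, so e = 4.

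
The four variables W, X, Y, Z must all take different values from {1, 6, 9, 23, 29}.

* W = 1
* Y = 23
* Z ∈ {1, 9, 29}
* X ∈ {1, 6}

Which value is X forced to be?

6

W must be 1 (only option left). Eliminate 1 elsewhere: X, Z.
So X = 6.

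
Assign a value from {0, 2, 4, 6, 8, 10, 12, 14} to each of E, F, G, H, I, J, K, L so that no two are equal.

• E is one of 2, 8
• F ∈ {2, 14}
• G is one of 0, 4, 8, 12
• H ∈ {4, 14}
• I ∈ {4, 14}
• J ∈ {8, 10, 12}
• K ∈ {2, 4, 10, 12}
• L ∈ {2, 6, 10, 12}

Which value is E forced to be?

Among the 8 variables, 0 fits only G (and all 8 values in {0, 2, 4, 6, 8, 10, 12, 14} must be used), so G = 0.
The 7 still-open variables together cover exactly {2, 4, 6, 8, 10, 12, 14} — 7 values for 7 variables — and 6 appears only in L's list, so L = 6.
H and I between them cover only {4, 14} — a naked pair. Remove those values from F, K.
F must be 2 (only option left). So E, K can't be 2.
So E = 8.

8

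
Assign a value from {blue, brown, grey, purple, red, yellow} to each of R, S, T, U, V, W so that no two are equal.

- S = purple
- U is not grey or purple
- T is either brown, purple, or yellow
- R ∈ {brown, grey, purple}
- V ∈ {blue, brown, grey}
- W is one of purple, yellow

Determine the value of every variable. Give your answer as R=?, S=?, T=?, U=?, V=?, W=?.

R=grey, S=purple, T=brown, U=red, V=blue, W=yellow

S's domain is down to {purple}, so S = purple. Remove purple from R, T, W.
W has just one choice, so W = yellow. Remove yellow from T, U.
T must be brown (only option left). Remove brown from R, U, V.
R's domain is down to {grey}, so R = grey. Eliminate grey elsewhere: V.
V's domain is down to {blue}, so V = blue. Remove blue from U.
U must be red (only option left).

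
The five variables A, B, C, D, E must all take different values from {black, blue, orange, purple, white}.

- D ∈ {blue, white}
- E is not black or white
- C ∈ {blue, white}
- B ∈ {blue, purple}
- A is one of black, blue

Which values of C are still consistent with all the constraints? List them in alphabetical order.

blue, white

Among the 5 variables, black fits only A (and all 5 values in {black, blue, orange, purple, white} must be used), so A = black.
Among the 4 still-open variables, orange fits only E (and all 4 values in {blue, orange, purple, white} must be used), so E = orange.
The 3 still-open variables draw from only 3 values {blue, purple, white}, so each is used; only B can be purple, hence B = purple.
No further eliminations apply; C can still be any of blue, white.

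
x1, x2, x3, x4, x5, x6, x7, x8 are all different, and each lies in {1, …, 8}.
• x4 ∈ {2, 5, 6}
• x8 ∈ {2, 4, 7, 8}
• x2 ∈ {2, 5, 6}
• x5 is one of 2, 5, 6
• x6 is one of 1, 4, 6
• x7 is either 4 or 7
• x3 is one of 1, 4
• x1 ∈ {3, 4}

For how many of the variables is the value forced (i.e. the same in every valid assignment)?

The 8 variables draw from only 8 values {1, 2, 3, 4, 5, 6, 7, 8}, so each is used; only x1 can be 3, hence x1 = 3.
The 7 still-open variables draw from only 7 values {1, 2, 4, 5, 6, 7, 8}, so each is used; only x8 can be 8, hence x8 = 8.
The 6 still-open variables together cover exactly {1, 2, 4, 5, 6, 7} — 6 values for 6 variables — and 7 appears only in x7's list, so x7 = 7.
x2, x4, x5 between them cover only {2, 5, 6} — a naked triple. Remove those values from x6.
Determined: x1=3, x7=7, x8=8. The other variables each still have more than one consistent value. That makes 3.

3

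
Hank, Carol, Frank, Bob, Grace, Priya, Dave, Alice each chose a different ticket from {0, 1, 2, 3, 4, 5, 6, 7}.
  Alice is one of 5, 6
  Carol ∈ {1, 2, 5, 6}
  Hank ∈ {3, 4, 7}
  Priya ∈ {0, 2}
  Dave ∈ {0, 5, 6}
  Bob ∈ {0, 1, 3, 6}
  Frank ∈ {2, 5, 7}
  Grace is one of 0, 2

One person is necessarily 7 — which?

Frank

The 8 variables draw from only 8 values {0, 1, 2, 3, 4, 5, 6, 7}, so each is used; only Hank can be 4, hence Hank = 4.
Among the 7 still-open variables, 3 fits only Bob (and all 7 values in {0, 1, 2, 3, 5, 6, 7} must be used), so Bob = 3.
Among the 6 still-open variables, 1 fits only Carol (and all 6 values in {0, 1, 2, 5, 6, 7} must be used), so Carol = 1.
Among the 5 still-open variables, 7 fits only Frank (and all 5 values in {0, 2, 5, 6, 7} must be used), so Frank = 7.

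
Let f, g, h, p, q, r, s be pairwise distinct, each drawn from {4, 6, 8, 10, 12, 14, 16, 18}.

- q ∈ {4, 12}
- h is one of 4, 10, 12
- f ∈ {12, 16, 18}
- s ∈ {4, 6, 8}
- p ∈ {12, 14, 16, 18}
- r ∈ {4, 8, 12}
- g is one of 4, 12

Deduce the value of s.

The 2 variables g and q are confined to {4, 12}, which locks those values in; drop them from f, h, p, r, s.
That leaves h = 10.
r has just one choice, so r = 8. Strike 8 from s.
So s = 6.

6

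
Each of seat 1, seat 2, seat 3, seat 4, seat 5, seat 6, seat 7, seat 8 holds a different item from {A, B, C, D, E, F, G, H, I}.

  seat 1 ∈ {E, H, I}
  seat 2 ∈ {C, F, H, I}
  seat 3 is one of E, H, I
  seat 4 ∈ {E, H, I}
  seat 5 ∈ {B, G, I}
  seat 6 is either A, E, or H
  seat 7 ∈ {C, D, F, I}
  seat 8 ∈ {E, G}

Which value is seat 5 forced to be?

seat 1, seat 3, seat 4 between them cover only {E, H, I} — a naked triple. Remove those values from seat 2, seat 5, seat 6, seat 7, seat 8.
That leaves seat 6 = A.
That leaves seat 8 = G. So seat 5 can't be G.
So seat 5 = B.

B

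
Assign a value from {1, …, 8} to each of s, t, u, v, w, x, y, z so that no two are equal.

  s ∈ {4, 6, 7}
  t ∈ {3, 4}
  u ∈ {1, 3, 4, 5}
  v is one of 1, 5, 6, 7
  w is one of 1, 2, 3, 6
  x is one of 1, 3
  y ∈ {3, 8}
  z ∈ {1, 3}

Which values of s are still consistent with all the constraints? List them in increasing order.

The 8 variables draw from only 8 values {1, 2, 3, 4, 5, 6, 7, 8}, so each is used; only w can be 2, hence w = 2.
Among the 7 still-open variables, 8 fits only y (and all 7 values in {1, 3, 4, 5, 6, 7, 8} must be used), so y = 8.
x and z share exactly the 2 values {1, 3}; by pigeonhole those values go to them, so strike 1, 3 from t, u, v.
That leaves t = 4. Strike 4 from s, u.
u has just one choice, so u = 5. Strike 5 from v.
No further eliminations apply; s can still be any of 6, 7.

6, 7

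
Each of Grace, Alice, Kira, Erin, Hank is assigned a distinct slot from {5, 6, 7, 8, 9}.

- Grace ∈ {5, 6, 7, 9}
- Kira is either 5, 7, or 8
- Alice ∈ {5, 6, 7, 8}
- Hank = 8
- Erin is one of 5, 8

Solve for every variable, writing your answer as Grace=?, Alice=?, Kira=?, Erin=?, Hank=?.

Grace=9, Alice=6, Kira=7, Erin=5, Hank=8

Hank's domain is down to {8}, so Hank = 8. So Alice, Kira, Erin can't be 8.
Erin's domain is down to {5}, so Erin = 5. Strike 5 from Grace, Alice, Kira.
Kira's domain is down to {7}, so Kira = 7. Strike 7 from Grace, Alice.
That leaves Alice = 6. Remove 6 from Grace.
Grace's domain is down to {9}, so Grace = 9.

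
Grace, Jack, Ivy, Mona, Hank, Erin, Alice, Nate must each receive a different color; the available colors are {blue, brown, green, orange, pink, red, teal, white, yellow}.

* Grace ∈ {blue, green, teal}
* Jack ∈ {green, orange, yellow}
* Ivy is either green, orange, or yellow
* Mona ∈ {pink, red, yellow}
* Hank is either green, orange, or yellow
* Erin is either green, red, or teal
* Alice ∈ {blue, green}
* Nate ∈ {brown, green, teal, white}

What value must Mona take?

pink

The 3 variables Jack, Ivy, Hank are confined to {green, orange, yellow}, which locks those values in; drop them from Grace, Mona, Erin, Alice, Nate.
Alice has just one choice, so Alice = blue. Strike blue from Grace.
That leaves Grace = teal. Eliminate teal elsewhere: Erin, Nate.
Erin has just one choice, so Erin = red. So Mona can't be red.
So Mona = pink.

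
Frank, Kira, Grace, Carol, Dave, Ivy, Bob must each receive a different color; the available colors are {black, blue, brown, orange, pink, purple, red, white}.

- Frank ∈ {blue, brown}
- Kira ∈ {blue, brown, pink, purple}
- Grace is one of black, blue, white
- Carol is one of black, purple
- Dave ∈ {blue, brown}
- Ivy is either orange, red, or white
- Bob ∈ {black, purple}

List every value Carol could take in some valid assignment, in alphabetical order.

black, purple

Frank and Dave between them cover only {blue, brown} — a naked pair. Remove those values from Kira, Grace.
Carol and Bob share exactly the 2 values {black, purple}; by pigeonhole those values go to them, so strike black, purple from Kira, Grace.
Kira has just one choice, so Kira = pink.
Grace must be white (only option left). Remove white from Ivy.
No further eliminations apply; Carol can still be any of black, purple.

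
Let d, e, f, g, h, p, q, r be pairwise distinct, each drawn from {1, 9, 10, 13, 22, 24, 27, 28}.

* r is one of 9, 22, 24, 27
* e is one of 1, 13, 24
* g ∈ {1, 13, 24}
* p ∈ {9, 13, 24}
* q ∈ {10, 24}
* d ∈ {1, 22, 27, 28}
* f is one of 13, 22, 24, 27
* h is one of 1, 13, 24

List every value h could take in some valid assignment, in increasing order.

1, 13, 24

The 8 variables together cover exactly {1, 9, 10, 13, 22, 24, 27, 28} — 8 values for 8 variables — and 10 appears only in q's list, so q = 10.
Among the 7 still-open variables, 28 fits only d (and all 7 values in {1, 9, 13, 22, 24, 27, 28} must be used), so d = 28.
e, g, h share exactly the 3 values {1, 13, 24}; by pigeonhole those values go to them, so strike 1, 13, 24 from f, p, r.
p must be 9 (only option left). So r can't be 9.
No further eliminations apply; h can still be any of 1, 13, 24.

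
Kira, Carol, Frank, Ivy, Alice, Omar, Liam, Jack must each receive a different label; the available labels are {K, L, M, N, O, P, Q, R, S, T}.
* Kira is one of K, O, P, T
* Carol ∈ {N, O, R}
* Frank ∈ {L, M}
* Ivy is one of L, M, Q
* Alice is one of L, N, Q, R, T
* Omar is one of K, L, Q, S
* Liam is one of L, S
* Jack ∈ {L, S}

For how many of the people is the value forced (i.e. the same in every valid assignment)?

3

The 2 variables Liam and Jack are confined to {L, S}, which locks those values in; drop them from Frank, Ivy, Alice, Omar.
That leaves Frank = M. Eliminate M elsewhere: Ivy.
That leaves Ivy = Q. Remove Q from Alice, Omar.
Omar's domain is down to {K}, so Omar = K. Eliminate K elsewhere: Kira.
Determined: Frank=M, Ivy=Q, Omar=K. The other people each still have more than one consistent value. That makes 3.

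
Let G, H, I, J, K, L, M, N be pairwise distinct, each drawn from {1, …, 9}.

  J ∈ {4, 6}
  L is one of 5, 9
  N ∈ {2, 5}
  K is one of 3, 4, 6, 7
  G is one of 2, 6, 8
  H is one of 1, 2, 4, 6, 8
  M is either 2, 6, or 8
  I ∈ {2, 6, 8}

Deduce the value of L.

G, I, M share exactly the 3 values {2, 6, 8}; by pigeonhole those values go to them, so strike 2, 6, 8 from H, J, K, N.
J must be 4 (only option left). So H, K can't be 4.
N's domain is down to {5}, so N = 5. Remove 5 from L.
So L = 9.

9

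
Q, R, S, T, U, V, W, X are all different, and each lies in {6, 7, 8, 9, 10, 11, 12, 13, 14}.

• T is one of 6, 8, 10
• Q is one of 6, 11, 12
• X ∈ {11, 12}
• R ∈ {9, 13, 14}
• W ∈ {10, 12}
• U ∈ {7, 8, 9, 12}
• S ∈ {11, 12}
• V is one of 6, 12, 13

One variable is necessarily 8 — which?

S and X share exactly the 2 values {11, 12}; by pigeonhole those values go to them, so strike 11, 12 from Q, U, V, W.
Q's domain is down to {6}, so Q = 6. Remove 6 from T, V.
That leaves V = 13. Strike 13 from R.
W must be 10 (only option left). Strike 10 from T.
So 8 goes to T.

T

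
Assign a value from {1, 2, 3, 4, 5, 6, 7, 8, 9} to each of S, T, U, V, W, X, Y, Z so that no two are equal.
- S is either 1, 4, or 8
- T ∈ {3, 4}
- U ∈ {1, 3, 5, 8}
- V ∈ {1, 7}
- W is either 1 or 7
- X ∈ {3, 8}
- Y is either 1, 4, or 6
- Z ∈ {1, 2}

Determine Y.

The 8 variables draw from only 8 values {1, 2, 3, 4, 5, 6, 7, 8}, so each is used; only Z can be 2, hence Z = 2.
The 7 still-open variables together cover exactly {1, 3, 4, 5, 6, 7, 8} — 7 values for 7 variables — and 5 appears only in U's list, so U = 5.
The 6 still-open variables draw from only 6 values {1, 3, 4, 6, 7, 8}, so each is used; only Y can be 6, hence Y = 6.

6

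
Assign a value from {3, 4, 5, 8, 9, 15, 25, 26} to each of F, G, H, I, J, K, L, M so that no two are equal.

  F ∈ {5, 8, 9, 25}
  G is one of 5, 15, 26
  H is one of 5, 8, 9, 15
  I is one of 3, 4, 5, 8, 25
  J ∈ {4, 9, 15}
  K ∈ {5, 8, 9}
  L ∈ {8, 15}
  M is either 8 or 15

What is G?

The 8 variables draw from only 8 values {3, 4, 5, 8, 9, 15, 25, 26}, so each is used; only I can be 3, hence I = 3.
The 7 still-open variables draw from only 7 values {4, 5, 8, 9, 15, 25, 26}, so each is used; only J can be 4, hence J = 4.
The 6 still-open variables together cover exactly {5, 8, 9, 15, 25, 26} — 6 values for 6 variables — and 25 appears only in F's list, so F = 25.
The 5 still-open variables draw from only 5 values {5, 8, 9, 15, 26}, so each is used; only G can be 26, hence G = 26.

26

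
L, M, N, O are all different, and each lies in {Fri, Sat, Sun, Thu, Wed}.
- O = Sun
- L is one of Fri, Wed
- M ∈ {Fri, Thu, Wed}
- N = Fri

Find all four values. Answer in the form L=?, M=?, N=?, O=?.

L=Wed, M=Thu, N=Fri, O=Sun

N has just one choice, so N = Fri. Strike Fri from L, M.
O must be Sun (only option left).
L must be Wed (only option left). So M can't be Wed.
M has just one choice, so M = Thu.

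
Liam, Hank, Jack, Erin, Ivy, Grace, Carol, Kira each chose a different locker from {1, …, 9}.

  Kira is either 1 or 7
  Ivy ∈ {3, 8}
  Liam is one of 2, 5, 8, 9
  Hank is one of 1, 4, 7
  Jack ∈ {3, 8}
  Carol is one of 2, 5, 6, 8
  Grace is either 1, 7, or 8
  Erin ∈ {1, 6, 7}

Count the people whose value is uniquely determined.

The 2 variables Jack and Ivy are confined to {3, 8}, which locks those values in; drop them from Liam, Grace, Carol.
The 2 variables Grace and Kira are confined to {1, 7}, which locks those values in; drop them from Hank, Erin.
Hank must be 4 (only option left).
That leaves Erin = 6. Strike 6 from Carol.
Determined: Hank=4, Erin=6. The other people each still have more than one consistent value. That makes 2.

2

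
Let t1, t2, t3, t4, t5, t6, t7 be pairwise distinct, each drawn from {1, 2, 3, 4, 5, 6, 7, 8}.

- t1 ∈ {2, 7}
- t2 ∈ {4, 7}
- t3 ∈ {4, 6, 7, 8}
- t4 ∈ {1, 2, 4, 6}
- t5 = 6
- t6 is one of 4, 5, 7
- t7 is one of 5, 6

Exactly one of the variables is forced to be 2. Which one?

t5's domain is down to {6}, so t5 = 6. Eliminate 6 elsewhere: t3, t4, t7.
That leaves t7 = 5. Remove 5 from t6.
The 5 still-open variables together cover exactly {1, 2, 4, 7, 8} — 5 values for 5 variables — and 1 appears only in t4's list, so t4 = 1.
The 4 still-open variables draw from only 4 values {2, 4, 7, 8}, so each is used; only t1 can be 2, hence t1 = 2.

t1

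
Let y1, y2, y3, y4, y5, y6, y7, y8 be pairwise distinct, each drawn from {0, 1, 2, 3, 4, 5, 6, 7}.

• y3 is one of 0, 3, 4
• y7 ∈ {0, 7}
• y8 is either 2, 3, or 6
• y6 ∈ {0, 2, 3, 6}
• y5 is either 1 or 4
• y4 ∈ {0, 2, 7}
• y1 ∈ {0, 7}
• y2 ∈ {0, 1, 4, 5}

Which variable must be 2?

y4

The 8 variables draw from only 8 values {0, 1, 2, 3, 4, 5, 6, 7}, so each is used; only y2 can be 5, hence y2 = 5.
Among the 7 still-open variables, 1 fits only y5 (and all 7 values in {0, 1, 2, 3, 4, 6, 7} must be used), so y5 = 1.
The 6 still-open variables draw from only 6 values {0, 2, 3, 4, 6, 7}, so each is used; only y3 can be 4, hence y3 = 4.
y1 and y7 between them cover only {0, 7} — a naked pair. Remove those values from y4, y6.
So 2 goes to y4.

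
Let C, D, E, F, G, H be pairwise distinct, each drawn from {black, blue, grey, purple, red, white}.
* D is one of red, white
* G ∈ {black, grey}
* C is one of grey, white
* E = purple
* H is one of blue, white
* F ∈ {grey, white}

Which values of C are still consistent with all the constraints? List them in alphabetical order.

E has just one choice, so E = purple.
The 5 still-open variables together cover exactly {black, blue, grey, red, white} — 5 values for 5 variables — and black appears only in G's list, so G = black.
The 4 still-open variables draw from only 4 values {blue, grey, red, white}, so each is used; only H can be blue, hence H = blue.
The 3 still-open variables together cover exactly {grey, red, white} — 3 values for 3 variables — and red appears only in D's list, so D = red.
No further eliminations apply; C can still be any of grey, white.

grey, white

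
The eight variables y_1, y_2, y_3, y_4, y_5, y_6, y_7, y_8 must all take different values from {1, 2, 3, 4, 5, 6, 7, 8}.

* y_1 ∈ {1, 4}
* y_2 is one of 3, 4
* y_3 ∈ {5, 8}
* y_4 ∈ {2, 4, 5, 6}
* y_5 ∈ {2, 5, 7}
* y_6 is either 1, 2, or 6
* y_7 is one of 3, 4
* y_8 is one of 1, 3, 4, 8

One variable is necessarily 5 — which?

The 8 variables together cover exactly {1, 2, 3, 4, 5, 6, 7, 8} — 8 values for 8 variables — and 7 appears only in y_5's list, so y_5 = 7.
y_2 and y_7 between them cover only {3, 4} — a naked pair. Remove those values from y_1, y_4, y_8.
y_1 must be 1 (only option left). Strike 1 from y_6, y_8.
That leaves y_8 = 8. So y_3 can't be 8.
So 5 goes to y_3.

y_3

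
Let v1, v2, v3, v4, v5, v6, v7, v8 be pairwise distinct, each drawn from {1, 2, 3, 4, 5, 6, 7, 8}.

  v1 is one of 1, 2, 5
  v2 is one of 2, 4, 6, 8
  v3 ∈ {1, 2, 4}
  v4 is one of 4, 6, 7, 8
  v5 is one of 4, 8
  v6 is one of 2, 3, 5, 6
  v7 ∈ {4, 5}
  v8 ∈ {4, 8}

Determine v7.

5

The 8 variables together cover exactly {1, 2, 3, 4, 5, 6, 7, 8} — 8 values for 8 variables — and 3 appears only in v6's list, so v6 = 3.
The 7 still-open variables draw from only 7 values {1, 2, 4, 5, 6, 7, 8}, so each is used; only v4 can be 7, hence v4 = 7.
The 6 still-open variables draw from only 6 values {1, 2, 4, 5, 6, 8}, so each is used; only v2 can be 6, hence v2 = 6.
v5 and v8 between them cover only {4, 8} — a naked pair. Remove those values from v3, v7.
So v7 = 5.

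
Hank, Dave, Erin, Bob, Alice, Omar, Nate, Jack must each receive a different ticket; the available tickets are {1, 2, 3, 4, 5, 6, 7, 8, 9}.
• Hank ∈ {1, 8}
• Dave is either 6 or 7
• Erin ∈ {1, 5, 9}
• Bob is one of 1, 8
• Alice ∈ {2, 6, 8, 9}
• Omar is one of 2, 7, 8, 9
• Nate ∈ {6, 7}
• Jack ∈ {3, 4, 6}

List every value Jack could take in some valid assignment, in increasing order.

3, 4

Hank and Bob between them cover only {1, 8} — a naked pair. Remove those values from Erin, Alice, Omar.
The 2 variables Dave and Nate are confined to {6, 7}, which locks those values in; drop them from Alice, Omar, Jack.
Alice and Omar between them cover only {2, 9} — a naked pair. Remove those values from Erin.
Erin must be 5 (only option left).
No further eliminations apply; Jack can still be any of 3, 4.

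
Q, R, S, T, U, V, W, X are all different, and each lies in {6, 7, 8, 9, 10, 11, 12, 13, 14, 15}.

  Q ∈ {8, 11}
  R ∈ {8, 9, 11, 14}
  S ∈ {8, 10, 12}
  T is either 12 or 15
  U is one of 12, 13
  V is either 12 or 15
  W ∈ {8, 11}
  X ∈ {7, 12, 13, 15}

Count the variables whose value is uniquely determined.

3

Q and W share exactly the 2 values {8, 11}; by pigeonhole those values go to them, so strike 8, 11 from R, S.
T and V between them cover only {12, 15} — a naked pair. Remove those values from S, U, X.
S has just one choice, so S = 10.
U must be 13 (only option left). Remove 13 from X.
That leaves X = 7.
Determined: S=10, U=13, X=7. The other variables each still have more than one consistent value. That makes 3.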